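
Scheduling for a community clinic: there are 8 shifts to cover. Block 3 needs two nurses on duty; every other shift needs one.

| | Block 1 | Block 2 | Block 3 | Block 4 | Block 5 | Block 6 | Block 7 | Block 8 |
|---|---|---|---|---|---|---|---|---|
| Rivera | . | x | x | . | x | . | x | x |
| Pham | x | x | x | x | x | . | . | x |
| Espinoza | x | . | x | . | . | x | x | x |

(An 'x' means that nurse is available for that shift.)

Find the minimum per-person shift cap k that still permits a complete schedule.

With 3 nurses and 9 worker-slots to fill, someone must work at least ⌈9/3⌉ = 3 shifts, so k ≥ 3.
k = 3 works: Block 1→Pham, Block 2→Rivera, Block 3→Pham+Espinoza, Block 4→Pham, Block 5→Rivera, Block 6→Espinoza, Block 7→Rivera, Block 8→Espinoza.
Loads: Rivera 3, Pham 3, Espinoza 3 — all ≤ 3.

3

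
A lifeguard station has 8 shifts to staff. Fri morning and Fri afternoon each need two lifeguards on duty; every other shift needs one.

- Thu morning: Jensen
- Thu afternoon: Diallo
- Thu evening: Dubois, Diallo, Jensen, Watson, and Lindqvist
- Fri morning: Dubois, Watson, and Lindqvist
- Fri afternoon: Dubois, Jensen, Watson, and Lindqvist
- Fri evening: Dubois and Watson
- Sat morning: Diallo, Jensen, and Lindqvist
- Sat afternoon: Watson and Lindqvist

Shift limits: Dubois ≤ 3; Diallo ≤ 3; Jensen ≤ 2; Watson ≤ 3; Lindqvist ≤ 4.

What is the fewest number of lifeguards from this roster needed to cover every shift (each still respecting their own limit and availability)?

4

10 slots to fill and no one can take more than 4, so at least ⌈10/4⌉ = 3 lifeguards are needed.
Shifts {Thu morning, Thu afternoon, Fri morning} need 4 slots, but among the lifeguards available for them (Dubois, Diallo, Jensen, Watson, and Lindqvist) any 3 together supply at most 3. So 3 lifeguards are not enough.
Dubois, Diallo, Jensen, and Watson alone can cover everything: Thu morning→Jensen, Thu afternoon→Diallo, Thu evening→Diallo, Fri morning→Dubois+Watson, Fri afternoon→Dubois+Jensen, Fri evening→Dubois, Sat morning→Diallo, Sat afternoon→Watson.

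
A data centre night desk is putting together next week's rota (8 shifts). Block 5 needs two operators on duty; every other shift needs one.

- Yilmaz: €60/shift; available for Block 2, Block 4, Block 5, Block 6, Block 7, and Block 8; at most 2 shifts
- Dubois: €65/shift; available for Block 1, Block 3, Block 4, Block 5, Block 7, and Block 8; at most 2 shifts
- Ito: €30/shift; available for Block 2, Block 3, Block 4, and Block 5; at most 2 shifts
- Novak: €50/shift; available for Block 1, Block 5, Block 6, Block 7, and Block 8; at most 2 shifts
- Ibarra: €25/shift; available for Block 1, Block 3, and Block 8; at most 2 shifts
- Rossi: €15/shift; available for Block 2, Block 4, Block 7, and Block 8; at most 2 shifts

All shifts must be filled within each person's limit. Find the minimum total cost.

Picking the cheapest available operator for each shift independently would cost €240, but that ignores the shift limits.
An optimal schedule: Block 1→Ibarra, Block 2→Rossi, Block 3→Ibarra, Block 4→Ito, Block 5→Ito+Yilmaz, Block 6→Novak, Block 7→Rossi, Block 8→Novak.
Total: 25 + 15 + 25 + 30 + 30 + 60 + 50 + 15 + 50 = €300.

€300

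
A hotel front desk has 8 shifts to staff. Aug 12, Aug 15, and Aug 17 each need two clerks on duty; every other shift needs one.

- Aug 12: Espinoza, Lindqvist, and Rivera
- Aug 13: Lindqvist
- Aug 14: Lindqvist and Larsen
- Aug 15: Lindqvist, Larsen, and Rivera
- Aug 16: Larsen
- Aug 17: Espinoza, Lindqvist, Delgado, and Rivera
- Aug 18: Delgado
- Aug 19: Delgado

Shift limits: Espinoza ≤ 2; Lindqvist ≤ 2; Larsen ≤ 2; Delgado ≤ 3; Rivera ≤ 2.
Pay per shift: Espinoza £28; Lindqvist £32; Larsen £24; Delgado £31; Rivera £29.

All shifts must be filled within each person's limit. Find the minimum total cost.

£319

Aug 13 can only be covered by Lindqvist, so that assignment is forced.
Aug 16 can only be covered by Larsen, so that assignment is forced.
Aug 18 can only be covered by Delgado, so that assignment is forced.
Picking the cheapest available clerk for each shift independently would cost £309, but that ignores the shift limits.
An optimal schedule: Aug 12→Espinoza+Rivera, Aug 13→Lindqvist, Aug 14→Lindqvist, Aug 15→Larsen+Rivera, Aug 16→Larsen, Aug 17→Espinoza+Delgado, Aug 18→Delgado, Aug 19→Delgado.
Total: 28 + 29 + 32 + 32 + 24 + 29 + 24 + 28 + 31 + 31 + 31 = £319.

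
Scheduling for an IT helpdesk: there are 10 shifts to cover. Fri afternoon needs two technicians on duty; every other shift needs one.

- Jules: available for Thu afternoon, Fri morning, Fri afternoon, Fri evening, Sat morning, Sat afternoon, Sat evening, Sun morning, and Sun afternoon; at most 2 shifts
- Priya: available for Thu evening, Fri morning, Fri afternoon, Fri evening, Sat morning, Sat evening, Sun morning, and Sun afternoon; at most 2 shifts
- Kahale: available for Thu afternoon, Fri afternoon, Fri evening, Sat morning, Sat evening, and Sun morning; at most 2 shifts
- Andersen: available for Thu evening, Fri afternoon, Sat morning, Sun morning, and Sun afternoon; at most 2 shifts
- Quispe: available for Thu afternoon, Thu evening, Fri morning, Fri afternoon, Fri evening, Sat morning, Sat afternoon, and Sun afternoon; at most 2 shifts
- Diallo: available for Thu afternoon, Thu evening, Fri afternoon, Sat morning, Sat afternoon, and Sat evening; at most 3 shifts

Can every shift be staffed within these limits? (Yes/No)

One valid schedule: Thu afternoon→Kahale, Thu evening→Priya, Fri morning→Jules, Fri afternoon→Quispe+Diallo, Fri evening→Priya, Sat morning→Quispe, Sat afternoon→Jules, Sat evening→Kahale, Sun morning→Andersen, Sun afternoon→Andersen.
Loads: Jules 2/2, Priya 2/2, Kahale 2/2, Andersen 2/2, Quispe 2/2, Diallo 1/3 — all within limits.

Yes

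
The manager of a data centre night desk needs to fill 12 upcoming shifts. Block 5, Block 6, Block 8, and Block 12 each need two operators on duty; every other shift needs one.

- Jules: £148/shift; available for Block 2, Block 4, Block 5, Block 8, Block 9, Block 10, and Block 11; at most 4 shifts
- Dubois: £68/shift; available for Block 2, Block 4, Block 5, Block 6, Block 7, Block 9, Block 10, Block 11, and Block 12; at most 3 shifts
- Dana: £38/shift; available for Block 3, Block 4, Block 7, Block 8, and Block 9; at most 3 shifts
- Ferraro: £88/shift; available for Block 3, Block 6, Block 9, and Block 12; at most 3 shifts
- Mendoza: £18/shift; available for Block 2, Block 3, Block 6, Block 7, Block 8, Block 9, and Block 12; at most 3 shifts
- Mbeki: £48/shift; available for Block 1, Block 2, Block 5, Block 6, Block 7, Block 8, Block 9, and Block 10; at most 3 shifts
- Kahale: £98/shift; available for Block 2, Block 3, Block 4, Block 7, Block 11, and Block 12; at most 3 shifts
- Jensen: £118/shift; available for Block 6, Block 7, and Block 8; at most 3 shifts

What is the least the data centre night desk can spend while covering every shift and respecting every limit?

£878

Block 1 can only be covered by Mbeki, so that assignment is forced.
Picking the cheapest available operator for each shift independently would cost £598, but that ignores the shift limits.
An optimal schedule: Block 1→Mbeki, Block 2→Mendoza, Block 3→Mendoza, Block 4→Dana, Block 5→Mbeki+Dubois, Block 6→Dubois+Ferraro, Block 7→Dana, Block 8→Mendoza+Dana, Block 9→Ferraro, Block 10→Mbeki, Block 11→Dubois, Block 12→Ferraro+Kahale.
Total: 48 + 18 + 18 + 38 + 48 + 68 + 68 + 88 + 38 + 18 + 38 + 88 + 48 + 68 + 88 + 98 = £878.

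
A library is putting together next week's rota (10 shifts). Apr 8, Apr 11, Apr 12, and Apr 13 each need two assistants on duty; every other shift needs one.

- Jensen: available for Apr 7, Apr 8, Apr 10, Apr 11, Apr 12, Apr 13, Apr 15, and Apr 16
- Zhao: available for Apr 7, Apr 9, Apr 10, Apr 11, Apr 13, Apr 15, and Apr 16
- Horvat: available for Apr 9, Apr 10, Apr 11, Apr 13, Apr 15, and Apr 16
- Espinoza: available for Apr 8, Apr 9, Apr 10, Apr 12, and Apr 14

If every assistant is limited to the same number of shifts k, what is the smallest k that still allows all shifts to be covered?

With 4 assistants and 14 worker-slots to fill, someone must work at least ⌈14/4⌉ = 4 shifts, so k ≥ 4.
k = 4 works: Apr 7→Jensen, Apr 8→Jensen+Espinoza, Apr 9→Zhao, Apr 10→Horvat, Apr 11→Jensen+Zhao, Apr 12→Jensen+Espinoza, Apr 13→Zhao+Horvat, Apr 14→Espinoza, Apr 15→Zhao, Apr 16→Horvat.
Loads: Jensen 4, Zhao 4, Horvat 3, Espinoza 3 — all ≤ 4.

4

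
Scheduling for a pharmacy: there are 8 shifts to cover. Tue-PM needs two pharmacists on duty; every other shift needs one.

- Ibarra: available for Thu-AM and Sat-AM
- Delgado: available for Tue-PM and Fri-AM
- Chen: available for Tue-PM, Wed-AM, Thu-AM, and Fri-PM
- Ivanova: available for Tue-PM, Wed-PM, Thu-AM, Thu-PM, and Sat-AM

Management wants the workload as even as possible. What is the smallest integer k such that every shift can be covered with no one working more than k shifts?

With 4 pharmacists and 9 worker-slots to fill, someone must work at least ⌈9/4⌉ = 3 shifts, so k ≥ 3.
k = 3 works: Tue-PM→Delgado+Chen, Wed-AM→Chen, Wed-PM→Ivanova, Thu-AM→Ibarra, Thu-PM→Ivanova, Fri-AM→Delgado, Fri-PM→Chen, Sat-AM→Ibarra.
Loads: Ibarra 2, Delgado 2, Chen 3, Ivanova 2 — all ≤ 3.

3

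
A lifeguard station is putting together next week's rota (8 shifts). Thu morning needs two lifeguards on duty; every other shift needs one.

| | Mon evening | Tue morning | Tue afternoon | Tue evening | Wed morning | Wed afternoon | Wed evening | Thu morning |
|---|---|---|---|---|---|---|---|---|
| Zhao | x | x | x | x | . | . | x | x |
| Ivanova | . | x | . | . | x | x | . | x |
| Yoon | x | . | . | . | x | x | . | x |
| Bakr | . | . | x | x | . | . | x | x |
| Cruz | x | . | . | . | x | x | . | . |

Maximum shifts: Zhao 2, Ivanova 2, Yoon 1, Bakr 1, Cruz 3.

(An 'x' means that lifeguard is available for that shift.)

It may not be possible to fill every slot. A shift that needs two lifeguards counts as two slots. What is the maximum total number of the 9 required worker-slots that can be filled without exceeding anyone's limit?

Total capacity across all lifeguards is 2+2+1+1+3 = 9, and 9 slots are needed, so at most 9 can be filled.
An assignment achieving 9: Mon evening→Cruz, Tue morning→Ivanova, Tue afternoon→Zhao, Tue evening→Zhao, Wed morning→Cruz, Wed afternoon→Cruz, Wed evening→Bakr, Thu morning→Ivanova+Yoon.
Loads: Zhao 2/2, Ivanova 2/2, Yoon 1/1, Bakr 1/1, Cruz 3/3.

9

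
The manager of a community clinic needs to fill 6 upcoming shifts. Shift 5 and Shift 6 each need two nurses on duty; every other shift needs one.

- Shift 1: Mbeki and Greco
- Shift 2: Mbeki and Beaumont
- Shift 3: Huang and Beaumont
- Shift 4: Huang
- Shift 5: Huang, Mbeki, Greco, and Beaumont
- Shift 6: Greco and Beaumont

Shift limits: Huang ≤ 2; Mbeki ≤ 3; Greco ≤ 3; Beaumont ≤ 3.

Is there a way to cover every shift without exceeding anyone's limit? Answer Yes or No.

Shift 4 can only be covered by Huang, so that assignment is forced.
Shift 6 can only be covered by Greco and Beaumont, so that assignment is forced.
One valid schedule: Shift 1→Mbeki, Shift 2→Mbeki, Shift 3→Huang, Shift 4→Huang, Shift 5→Mbeki+Greco, Shift 6→Greco+Beaumont.
Loads: Huang 2/2, Mbeki 3/3, Greco 2/3, Beaumont 1/3 — all within limits.

Yes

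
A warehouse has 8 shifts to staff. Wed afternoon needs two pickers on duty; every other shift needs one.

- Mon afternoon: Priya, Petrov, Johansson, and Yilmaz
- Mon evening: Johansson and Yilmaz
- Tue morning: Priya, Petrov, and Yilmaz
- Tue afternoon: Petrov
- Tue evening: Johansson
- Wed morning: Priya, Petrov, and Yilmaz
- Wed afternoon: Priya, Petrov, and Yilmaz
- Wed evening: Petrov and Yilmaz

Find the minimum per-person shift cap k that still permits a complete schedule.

3

With 4 pickers and 9 worker-slots to fill, someone must work at least ⌈9/4⌉ = 3 shifts, so k ≥ 3.
k = 3 works: Mon afternoon→Johansson, Mon evening→Johansson, Tue morning→Priya, Tue afternoon→Petrov, Tue evening→Johansson, Wed morning→Priya, Wed afternoon→Priya+Petrov, Wed evening→Petrov.
Loads: Priya 3, Petrov 3, Johansson 3, Yilmaz 0 — all ≤ 3.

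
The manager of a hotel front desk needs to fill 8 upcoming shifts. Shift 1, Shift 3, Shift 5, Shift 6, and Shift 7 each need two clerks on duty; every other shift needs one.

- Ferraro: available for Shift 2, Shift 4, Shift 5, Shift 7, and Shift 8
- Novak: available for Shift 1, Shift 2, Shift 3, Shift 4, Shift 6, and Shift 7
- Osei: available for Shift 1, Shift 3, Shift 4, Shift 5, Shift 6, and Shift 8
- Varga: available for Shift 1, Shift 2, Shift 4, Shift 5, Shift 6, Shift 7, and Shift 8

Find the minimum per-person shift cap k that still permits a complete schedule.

4

With 4 clerks and 13 worker-slots to fill, someone must work at least ⌈13/4⌉ = 4 shifts, so k ≥ 4.
k = 4 works: Shift 1→Novak+Osei, Shift 2→Ferraro, Shift 3→Novak+Osei, Shift 4→Varga, Shift 5→Ferraro+Osei, Shift 6→Novak+Osei, Shift 7→Ferraro+Novak, Shift 8→Ferraro.
Loads: Ferraro 4, Novak 4, Osei 4, Varga 1 — all ≤ 4.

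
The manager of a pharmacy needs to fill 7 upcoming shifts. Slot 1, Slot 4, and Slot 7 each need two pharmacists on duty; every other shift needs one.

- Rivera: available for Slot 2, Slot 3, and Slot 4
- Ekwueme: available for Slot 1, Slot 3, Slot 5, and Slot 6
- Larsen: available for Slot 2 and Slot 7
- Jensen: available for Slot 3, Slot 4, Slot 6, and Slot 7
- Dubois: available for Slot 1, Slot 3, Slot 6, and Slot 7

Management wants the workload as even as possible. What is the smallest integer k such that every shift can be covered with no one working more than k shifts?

With 5 pharmacists and 10 worker-slots to fill, someone must work at least ⌈10/5⌉ = 2 shifts, so k ≥ 2.
k = 2 works: Slot 1→Ekwueme+Dubois, Slot 2→Larsen, Slot 3→Rivera, Slot 4→Rivera+Jensen, Slot 5→Ekwueme, Slot 6→Jensen, Slot 7→Larsen+Dubois.
Loads: Rivera 2, Ekwueme 2, Larsen 2, Jensen 2, Dubois 2 — all ≤ 2.

2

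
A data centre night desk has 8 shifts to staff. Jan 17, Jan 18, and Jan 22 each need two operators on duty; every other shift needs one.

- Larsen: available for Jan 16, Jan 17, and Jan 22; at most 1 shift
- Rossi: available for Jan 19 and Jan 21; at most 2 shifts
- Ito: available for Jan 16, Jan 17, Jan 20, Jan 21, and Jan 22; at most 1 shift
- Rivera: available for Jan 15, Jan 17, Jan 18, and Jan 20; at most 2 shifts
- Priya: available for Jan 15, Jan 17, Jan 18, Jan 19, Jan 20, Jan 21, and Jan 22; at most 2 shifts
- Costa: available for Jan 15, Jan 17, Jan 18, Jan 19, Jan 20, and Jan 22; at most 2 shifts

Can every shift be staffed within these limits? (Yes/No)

No

Total capacity is 1+2+1+2+2+2 = 10 but 11 worker-slots are needed — infeasible.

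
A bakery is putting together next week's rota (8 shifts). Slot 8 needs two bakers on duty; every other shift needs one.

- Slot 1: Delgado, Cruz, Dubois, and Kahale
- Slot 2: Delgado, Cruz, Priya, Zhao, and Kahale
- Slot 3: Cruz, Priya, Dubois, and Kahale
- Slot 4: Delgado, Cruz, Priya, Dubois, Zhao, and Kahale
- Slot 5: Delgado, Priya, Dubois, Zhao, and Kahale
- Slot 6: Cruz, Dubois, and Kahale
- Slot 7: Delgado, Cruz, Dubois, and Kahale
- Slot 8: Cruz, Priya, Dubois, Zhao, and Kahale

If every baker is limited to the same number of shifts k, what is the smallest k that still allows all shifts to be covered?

With 6 bakers and 9 worker-slots to fill, someone must work at least ⌈9/6⌉ = 2 shifts, so k ≥ 2.
k = 2 works: Slot 1→Delgado, Slot 2→Priya, Slot 3→Cruz, Slot 4→Dubois, Slot 5→Priya, Slot 6→Cruz, Slot 7→Delgado, Slot 8→Dubois+Zhao.
Loads: Delgado 2, Cruz 2, Priya 2, Dubois 2, Zhao 1, Kahale 0 — all ≤ 2.

2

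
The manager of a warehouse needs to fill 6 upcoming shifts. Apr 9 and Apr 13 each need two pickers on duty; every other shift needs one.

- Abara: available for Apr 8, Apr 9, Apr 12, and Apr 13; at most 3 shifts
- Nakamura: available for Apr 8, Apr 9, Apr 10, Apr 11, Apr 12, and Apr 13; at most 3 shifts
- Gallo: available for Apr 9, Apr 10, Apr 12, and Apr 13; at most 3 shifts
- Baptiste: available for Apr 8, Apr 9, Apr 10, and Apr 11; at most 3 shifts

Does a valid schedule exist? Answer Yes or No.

Yes

One valid schedule: Apr 8→Abara, Apr 9→Gallo+Baptiste, Apr 10→Nakamura, Apr 11→Nakamura, Apr 12→Abara, Apr 13→Abara+Nakamura.
Loads: Abara 3/3, Nakamura 3/3, Gallo 1/3, Baptiste 1/3 — all within limits.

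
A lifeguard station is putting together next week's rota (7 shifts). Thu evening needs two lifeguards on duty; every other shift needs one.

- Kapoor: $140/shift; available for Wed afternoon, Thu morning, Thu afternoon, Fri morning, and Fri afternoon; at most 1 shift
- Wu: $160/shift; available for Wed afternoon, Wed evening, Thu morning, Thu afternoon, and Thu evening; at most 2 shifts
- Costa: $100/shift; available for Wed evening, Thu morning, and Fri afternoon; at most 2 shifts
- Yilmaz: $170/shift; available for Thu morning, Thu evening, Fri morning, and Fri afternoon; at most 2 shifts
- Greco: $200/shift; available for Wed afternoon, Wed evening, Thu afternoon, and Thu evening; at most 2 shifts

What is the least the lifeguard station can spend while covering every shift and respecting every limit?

$1200

Picking the cheapest available lifeguard for each shift independently would cost $1050, but that ignores the shift limits.
An optimal schedule: Wed afternoon→Wu, Wed evening→Costa, Thu morning→Yilmaz, Thu afternoon→Wu, Thu evening→Yilmaz+Greco, Fri morning→Kapoor, Fri afternoon→Costa.
Total: 160 + 100 + 170 + 160 + 170 + 200 + 140 + 100 = $1200.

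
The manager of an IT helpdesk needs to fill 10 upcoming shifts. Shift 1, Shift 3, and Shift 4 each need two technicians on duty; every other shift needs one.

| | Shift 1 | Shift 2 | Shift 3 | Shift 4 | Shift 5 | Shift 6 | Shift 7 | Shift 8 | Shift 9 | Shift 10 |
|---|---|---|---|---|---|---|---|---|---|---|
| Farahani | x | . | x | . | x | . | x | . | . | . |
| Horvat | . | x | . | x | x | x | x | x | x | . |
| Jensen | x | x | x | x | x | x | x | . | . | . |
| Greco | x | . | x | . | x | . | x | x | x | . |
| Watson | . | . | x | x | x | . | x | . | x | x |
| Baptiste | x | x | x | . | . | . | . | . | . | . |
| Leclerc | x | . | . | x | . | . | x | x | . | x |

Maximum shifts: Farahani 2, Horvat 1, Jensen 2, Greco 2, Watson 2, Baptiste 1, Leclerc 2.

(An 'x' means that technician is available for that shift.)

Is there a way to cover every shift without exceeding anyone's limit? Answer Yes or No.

No

Total capacity is 2+1+2+2+2+1+2 = 12 but 13 worker-slots are needed — infeasible.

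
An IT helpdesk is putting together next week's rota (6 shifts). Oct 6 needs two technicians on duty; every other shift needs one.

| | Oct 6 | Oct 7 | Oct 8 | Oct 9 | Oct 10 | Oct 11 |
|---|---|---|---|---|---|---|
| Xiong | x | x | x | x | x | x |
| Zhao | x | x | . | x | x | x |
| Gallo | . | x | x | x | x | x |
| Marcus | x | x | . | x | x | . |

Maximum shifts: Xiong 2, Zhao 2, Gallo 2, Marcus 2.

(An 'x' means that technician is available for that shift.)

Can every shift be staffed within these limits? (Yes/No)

Yes

One valid schedule: Oct 6→Xiong+Zhao, Oct 7→Gallo, Oct 8→Xiong, Oct 9→Gallo, Oct 10→Marcus, Oct 11→Zhao.
Loads: Xiong 2/2, Zhao 2/2, Gallo 2/2, Marcus 1/2 — all within limits.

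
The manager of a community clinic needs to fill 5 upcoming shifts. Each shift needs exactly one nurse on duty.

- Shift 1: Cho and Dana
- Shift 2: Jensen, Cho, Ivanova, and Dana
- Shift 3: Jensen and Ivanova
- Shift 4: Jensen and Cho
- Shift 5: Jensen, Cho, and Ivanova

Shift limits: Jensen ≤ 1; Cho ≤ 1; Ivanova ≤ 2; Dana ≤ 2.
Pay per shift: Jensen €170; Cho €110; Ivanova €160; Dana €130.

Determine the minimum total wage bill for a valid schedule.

€690

Picking the cheapest available nurse for each shift independently would cost €600, but that ignores the shift limits.
An optimal schedule: Shift 1→Dana, Shift 2→Dana, Shift 3→Ivanova, Shift 4→Cho, Shift 5→Ivanova.
Total: 130 + 130 + 160 + 110 + 160 = €690.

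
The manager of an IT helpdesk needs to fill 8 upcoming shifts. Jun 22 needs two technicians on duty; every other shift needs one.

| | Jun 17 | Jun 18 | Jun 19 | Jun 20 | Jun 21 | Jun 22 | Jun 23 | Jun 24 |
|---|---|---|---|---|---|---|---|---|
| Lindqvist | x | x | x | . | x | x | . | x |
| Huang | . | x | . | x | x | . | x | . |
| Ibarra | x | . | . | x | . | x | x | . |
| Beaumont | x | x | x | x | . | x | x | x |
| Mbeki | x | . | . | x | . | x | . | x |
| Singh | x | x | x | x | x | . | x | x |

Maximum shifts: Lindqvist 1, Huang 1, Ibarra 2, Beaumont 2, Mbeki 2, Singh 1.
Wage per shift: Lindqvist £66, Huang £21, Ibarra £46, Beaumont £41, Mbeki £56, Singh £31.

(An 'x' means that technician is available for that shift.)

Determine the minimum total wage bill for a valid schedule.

£404

Picking the cheapest available technician for each shift independently would cost £264, but that ignores the shift limits.
An optimal schedule: Jun 17→Mbeki, Jun 18→Beaumont, Jun 19→Lindqvist, Jun 20→Singh, Jun 21→Huang, Jun 22→Ibarra+Mbeki, Jun 23→Ibarra, Jun 24→Beaumont.
Total: 56 + 41 + 66 + 31 + 21 + 46 + 56 + 46 + 41 = £404.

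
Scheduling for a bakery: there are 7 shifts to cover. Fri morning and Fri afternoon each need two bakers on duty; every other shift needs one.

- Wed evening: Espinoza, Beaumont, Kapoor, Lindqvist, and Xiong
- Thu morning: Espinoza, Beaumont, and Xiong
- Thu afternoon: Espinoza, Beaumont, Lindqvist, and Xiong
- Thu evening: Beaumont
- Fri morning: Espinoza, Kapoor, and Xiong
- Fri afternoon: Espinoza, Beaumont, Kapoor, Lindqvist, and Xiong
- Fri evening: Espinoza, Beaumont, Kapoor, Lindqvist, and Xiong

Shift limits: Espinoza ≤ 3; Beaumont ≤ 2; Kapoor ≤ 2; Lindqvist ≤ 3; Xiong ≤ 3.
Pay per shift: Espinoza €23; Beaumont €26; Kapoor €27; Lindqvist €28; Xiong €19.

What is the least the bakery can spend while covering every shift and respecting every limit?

€205

Thu evening can only be covered by Beaumont, so that assignment is forced.
Picking the cheapest available baker for each shift independently would cost €186, but that ignores the shift limits.
An optimal schedule: Wed evening→Espinoza, Thu morning→Xiong, Thu afternoon→Xiong, Thu evening→Beaumont, Fri morning→Xiong+Espinoza, Fri afternoon→Beaumont+Kapoor, Fri evening→Espinoza.
Total: 23 + 19 + 19 + 26 + 19 + 23 + 26 + 27 + 23 = €205.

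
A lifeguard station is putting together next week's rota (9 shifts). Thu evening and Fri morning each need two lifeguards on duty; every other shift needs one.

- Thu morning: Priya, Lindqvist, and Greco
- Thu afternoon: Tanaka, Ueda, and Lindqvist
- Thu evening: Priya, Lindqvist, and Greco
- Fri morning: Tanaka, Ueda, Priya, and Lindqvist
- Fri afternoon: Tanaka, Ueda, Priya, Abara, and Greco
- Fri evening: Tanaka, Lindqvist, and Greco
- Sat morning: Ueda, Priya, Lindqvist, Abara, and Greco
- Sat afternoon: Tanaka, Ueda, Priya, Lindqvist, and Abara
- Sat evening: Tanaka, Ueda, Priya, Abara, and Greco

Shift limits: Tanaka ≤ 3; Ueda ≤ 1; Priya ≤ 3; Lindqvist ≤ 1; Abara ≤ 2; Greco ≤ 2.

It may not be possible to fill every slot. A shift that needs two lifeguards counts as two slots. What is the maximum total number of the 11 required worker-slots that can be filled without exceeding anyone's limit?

11

Total capacity across all lifeguards is 3+1+3+1+2+2 = 12, and 11 slots are needed, so at most 11 can be filled.
An assignment achieving 11: Thu morning→Priya, Thu afternoon→Tanaka, Thu evening→Priya+Lindqvist, Fri morning→Tanaka+Ueda, Fri afternoon→Priya, Fri evening→Tanaka, Sat morning→Abara, Sat afternoon→Abara, Sat evening→Greco.
Loads: Tanaka 3/3, Ueda 1/1, Priya 3/3, Lindqvist 1/1, Abara 2/2, Greco 1/2.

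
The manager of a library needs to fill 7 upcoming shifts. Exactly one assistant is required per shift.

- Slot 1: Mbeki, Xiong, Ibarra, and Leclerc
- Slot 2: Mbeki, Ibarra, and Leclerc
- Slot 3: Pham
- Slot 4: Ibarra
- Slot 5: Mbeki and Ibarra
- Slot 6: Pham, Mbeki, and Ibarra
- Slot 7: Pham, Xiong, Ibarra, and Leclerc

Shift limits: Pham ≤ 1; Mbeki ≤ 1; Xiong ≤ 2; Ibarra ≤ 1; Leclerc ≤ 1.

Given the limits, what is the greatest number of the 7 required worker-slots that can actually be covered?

Total capacity across all assistants is 1+1+2+1+1 = 6, and 7 slots are needed, so at most 6 can be filled.
An assignment achieving 6: Slot 1→Xiong, Slot 2→Leclerc, Slot 3→Pham, Slot 4→Ibarra, Slot 5→Mbeki, Slot 7→Xiong.
Loads: Pham 1/1, Mbeki 1/1, Xiong 2/2, Ibarra 1/1, Leclerc 1/1.

6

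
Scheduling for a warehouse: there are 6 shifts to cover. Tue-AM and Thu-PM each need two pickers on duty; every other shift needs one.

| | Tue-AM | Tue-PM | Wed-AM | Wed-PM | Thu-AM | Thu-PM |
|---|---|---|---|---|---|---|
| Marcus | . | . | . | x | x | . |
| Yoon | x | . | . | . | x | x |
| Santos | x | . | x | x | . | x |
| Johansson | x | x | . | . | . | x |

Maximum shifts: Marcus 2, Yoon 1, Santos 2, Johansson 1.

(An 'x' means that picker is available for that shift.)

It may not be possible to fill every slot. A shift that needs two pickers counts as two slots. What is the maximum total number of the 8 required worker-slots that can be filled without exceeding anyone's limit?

6

Total capacity across all pickers is 2+1+2+1 = 6, and 8 slots are needed, so at most 6 can be filled.
An assignment achieving 6: Tue-AM→Yoon+Santos, Tue-PM→Johansson, Wed-AM→Santos, Wed-PM→Marcus, Thu-AM→Marcus.
Loads: Marcus 2/2, Yoon 1/1, Santos 2/2, Johansson 1/1.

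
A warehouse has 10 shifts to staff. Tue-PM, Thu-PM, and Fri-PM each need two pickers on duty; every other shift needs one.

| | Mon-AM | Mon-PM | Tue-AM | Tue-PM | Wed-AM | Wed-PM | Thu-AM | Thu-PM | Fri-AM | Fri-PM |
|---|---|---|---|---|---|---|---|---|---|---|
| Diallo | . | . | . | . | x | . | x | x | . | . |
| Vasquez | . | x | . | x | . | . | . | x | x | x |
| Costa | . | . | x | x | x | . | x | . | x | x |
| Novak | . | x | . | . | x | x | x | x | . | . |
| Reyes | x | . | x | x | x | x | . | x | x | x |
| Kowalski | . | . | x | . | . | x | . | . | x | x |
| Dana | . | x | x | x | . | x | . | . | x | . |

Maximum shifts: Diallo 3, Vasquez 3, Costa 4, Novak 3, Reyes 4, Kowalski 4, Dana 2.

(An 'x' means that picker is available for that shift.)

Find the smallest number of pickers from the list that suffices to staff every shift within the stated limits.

4

13 slots to fill and no one can take more than 4, so at least ⌈13/4⌉ = 4 pickers are needed.
Diallo, Vasquez, Costa, and Reyes alone can cover everything: Mon-AM→Reyes, Mon-PM→Vasquez, Tue-AM→Costa, Tue-PM→Vasquez+Costa, Wed-AM→Diallo, Wed-PM→Reyes, Thu-AM→Diallo, Thu-PM→Diallo+Vasquez, Fri-AM→Costa, Fri-PM→Costa+Reyes.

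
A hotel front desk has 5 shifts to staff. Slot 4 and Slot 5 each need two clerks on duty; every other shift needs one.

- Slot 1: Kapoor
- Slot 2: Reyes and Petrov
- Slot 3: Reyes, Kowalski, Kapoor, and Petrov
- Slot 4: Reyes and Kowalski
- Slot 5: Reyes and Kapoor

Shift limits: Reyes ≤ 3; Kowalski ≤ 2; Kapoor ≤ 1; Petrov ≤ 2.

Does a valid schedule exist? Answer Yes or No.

No

Total capacity is 8 and 7 slots are needed, so capacity alone doesn't rule it out.
Shifts {Slot 1, Slot 5} need 3 worker-slots in total, but the clerks available for any of those shifts (Reyes and Kapoor) can supply at most 2 among them. So no valid schedule exists.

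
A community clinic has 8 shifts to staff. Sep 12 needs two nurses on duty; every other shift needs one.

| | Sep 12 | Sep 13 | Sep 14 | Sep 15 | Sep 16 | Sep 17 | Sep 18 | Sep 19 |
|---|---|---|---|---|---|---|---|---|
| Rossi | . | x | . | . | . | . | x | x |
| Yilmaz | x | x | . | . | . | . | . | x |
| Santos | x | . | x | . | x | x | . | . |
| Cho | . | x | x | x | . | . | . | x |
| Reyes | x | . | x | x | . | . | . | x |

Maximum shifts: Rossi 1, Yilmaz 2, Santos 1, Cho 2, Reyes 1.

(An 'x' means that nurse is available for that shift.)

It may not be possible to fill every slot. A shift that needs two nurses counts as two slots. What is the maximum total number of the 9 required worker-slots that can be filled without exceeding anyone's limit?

Total capacity across all nurses is 1+2+1+2+1 = 7, and 9 slots are needed, so at most 7 can be filled.
An assignment achieving 7: Sep 12→Yilmaz+Reyes, Sep 13→Yilmaz, Sep 14→Cho, Sep 15→Cho, Sep 16→Santos, Sep 18→Rossi.
Loads: Rossi 1/1, Yilmaz 2/2, Santos 1/1, Cho 2/2, Reyes 1/1.

7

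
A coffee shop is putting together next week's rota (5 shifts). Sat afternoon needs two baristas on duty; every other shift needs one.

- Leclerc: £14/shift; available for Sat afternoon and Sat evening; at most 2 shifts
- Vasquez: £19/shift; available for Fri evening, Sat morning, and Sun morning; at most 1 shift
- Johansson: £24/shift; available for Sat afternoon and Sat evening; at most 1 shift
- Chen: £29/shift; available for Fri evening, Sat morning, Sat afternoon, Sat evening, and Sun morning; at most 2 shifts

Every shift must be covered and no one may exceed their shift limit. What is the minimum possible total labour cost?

Picking the cheapest available barista for each shift independently would cost £109, but that ignores the shift limits.
An optimal schedule: Fri evening→Vasquez, Sat morning→Chen, Sat afternoon→Leclerc+Johansson, Sat evening→Leclerc, Sun morning→Chen.
Total: 19 + 29 + 14 + 24 + 14 + 29 = £129.

£129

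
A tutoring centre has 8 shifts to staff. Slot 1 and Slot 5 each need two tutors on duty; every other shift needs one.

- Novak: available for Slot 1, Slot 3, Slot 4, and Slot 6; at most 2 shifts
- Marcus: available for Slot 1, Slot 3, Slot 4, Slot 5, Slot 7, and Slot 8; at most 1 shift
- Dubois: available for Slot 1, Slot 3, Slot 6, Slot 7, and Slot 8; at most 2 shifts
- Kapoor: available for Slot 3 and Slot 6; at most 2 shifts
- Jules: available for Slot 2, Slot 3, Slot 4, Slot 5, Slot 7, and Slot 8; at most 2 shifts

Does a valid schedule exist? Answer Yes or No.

No

Shifts {Slot 1, Slot 2, Slot 5, Slot 7, Slot 8} need 7 worker-slots in total, but the tutors available for any of those shifts (Novak, Marcus, Dubois, and Jules) can supply at most 6 among them. So no valid schedule exists.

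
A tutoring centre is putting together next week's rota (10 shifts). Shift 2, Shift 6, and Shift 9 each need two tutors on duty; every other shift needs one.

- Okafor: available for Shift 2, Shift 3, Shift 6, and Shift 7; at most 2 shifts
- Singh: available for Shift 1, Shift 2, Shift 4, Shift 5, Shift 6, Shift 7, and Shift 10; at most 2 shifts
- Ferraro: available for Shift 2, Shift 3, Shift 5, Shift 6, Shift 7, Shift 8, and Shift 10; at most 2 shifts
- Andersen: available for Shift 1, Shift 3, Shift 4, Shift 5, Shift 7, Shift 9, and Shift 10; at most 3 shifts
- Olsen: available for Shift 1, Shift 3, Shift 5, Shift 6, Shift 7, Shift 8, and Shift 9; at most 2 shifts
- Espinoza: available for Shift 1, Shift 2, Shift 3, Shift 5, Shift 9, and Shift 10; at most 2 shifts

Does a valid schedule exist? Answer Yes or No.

Yes

One valid schedule: Shift 1→Singh, Shift 2→Okafor+Espinoza, Shift 3→Andersen, Shift 4→Singh, Shift 5→Espinoza, Shift 6→Okafor+Olsen, Shift 7→Andersen, Shift 8→Ferraro, Shift 9→Andersen+Olsen, Shift 10→Ferraro.
Loads: Okafor 2/2, Singh 2/2, Ferraro 2/2, Andersen 3/3, Olsen 2/2, Espinoza 2/2 — all within limits.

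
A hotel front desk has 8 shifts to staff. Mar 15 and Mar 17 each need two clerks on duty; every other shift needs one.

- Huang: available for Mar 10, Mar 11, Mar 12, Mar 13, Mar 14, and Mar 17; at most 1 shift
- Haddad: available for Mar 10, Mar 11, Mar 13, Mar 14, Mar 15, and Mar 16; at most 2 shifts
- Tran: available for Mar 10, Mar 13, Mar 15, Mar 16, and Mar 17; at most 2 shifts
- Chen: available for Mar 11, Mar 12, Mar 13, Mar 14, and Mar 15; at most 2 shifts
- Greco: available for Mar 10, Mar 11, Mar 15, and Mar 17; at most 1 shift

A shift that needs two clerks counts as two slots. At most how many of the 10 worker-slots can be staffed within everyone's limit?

8

Total capacity across all clerks is 1+2+2+2+1 = 8, and 10 slots are needed, so at most 8 can be filled.
An assignment achieving 8: Mar 10→Tran, Mar 11→Chen, Mar 12→Huang, Mar 13→Chen, Mar 14→Haddad, Mar 16→Haddad, Mar 17→Tran+Greco.
Loads: Huang 1/1, Haddad 2/2, Tran 2/2, Chen 2/2, Greco 1/1.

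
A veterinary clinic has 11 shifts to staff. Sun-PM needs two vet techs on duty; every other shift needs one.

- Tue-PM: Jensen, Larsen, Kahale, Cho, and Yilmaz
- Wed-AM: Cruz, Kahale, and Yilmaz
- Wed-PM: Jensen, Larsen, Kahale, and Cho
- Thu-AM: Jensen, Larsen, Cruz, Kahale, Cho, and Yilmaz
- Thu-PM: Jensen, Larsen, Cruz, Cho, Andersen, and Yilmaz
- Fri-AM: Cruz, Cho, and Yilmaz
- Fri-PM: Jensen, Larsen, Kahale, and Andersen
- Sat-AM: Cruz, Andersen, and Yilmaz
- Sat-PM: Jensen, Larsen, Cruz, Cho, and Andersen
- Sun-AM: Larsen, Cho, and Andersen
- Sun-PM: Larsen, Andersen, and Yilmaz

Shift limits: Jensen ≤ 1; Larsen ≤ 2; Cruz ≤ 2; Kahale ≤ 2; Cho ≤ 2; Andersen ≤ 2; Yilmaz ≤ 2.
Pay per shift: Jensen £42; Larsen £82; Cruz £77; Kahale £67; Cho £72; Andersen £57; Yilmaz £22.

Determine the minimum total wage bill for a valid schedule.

£714

Picking the cheapest available vet tech for each shift independently would cost £394, but that ignores the shift limits.
An optimal schedule: Tue-PM→Kahale, Wed-AM→Yilmaz, Wed-PM→Jensen, Thu-AM→Cruz, Thu-PM→Cruz, Fri-AM→Yilmaz, Fri-PM→Kahale, Sat-AM→Andersen, Sat-PM→Cho, Sun-AM→Cho, Sun-PM→Andersen+Larsen.
Total: 67 + 22 + 42 + 77 + 77 + 22 + 67 + 57 + 72 + 72 + 57 + 82 = £714.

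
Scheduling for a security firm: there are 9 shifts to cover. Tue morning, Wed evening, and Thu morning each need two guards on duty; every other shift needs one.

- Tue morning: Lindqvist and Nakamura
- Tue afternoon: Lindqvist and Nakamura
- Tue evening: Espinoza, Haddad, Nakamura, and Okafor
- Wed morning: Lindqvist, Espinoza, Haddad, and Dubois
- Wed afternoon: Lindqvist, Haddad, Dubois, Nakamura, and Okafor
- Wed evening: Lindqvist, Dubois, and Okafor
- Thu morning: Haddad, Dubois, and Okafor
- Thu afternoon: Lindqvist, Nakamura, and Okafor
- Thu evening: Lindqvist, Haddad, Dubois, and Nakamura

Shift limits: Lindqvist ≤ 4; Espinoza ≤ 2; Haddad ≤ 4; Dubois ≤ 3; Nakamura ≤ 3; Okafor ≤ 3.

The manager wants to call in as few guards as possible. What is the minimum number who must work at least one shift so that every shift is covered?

4

12 slots to fill and no one can take more than 4, so at least ⌈12/4⌉ = 3 guards are needed.
Any 3 guards together have capacity at most 4+4+3 = 11 < 12 slots, so 3 can never suffice.
Lindqvist, Haddad, Dubois, and Nakamura alone can cover everything: Tue morning→Lindqvist+Nakamura, Tue afternoon→Lindqvist, Tue evening→Haddad, Wed morning→Haddad, Wed afternoon→Haddad, Wed evening→Lindqvist+Dubois, Thu morning→Haddad+Dubois, Thu afternoon→Lindqvist, Thu evening→Dubois.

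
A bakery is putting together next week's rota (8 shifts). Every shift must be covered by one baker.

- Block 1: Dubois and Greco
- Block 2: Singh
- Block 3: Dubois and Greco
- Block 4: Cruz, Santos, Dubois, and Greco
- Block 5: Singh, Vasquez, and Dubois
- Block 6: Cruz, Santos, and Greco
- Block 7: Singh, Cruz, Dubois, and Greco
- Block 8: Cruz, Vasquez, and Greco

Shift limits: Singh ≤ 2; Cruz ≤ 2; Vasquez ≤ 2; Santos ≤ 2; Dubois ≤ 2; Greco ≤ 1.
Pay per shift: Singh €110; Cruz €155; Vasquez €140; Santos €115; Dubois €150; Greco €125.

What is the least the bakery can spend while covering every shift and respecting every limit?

€1005

Block 2 can only be covered by Singh, so that assignment is forced.
Picking the cheapest available baker for each shift independently would cost €935, but that ignores the shift limits.
An optimal schedule: Block 1→Greco, Block 2→Singh, Block 3→Dubois, Block 4→Santos, Block 5→Vasquez, Block 6→Santos, Block 7→Singh, Block 8→Vasquez.
Total: 125 + 110 + 150 + 115 + 140 + 115 + 110 + 140 = €1005.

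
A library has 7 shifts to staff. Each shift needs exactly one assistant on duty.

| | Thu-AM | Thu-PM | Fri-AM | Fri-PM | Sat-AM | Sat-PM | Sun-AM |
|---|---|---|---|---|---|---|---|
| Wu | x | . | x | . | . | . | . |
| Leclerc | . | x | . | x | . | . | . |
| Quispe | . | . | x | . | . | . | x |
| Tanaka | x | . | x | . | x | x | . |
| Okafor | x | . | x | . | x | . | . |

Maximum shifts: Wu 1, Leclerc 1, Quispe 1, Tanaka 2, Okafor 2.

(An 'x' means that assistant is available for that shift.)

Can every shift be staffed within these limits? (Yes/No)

Total capacity is 7 and 7 slots are needed, so capacity alone doesn't rule it out.
Shifts {Thu-PM, Fri-PM} need 2 worker-slots in total, but the assistants available for any of those shifts (Leclerc) can supply at most 1 among them. So no valid schedule exists.

No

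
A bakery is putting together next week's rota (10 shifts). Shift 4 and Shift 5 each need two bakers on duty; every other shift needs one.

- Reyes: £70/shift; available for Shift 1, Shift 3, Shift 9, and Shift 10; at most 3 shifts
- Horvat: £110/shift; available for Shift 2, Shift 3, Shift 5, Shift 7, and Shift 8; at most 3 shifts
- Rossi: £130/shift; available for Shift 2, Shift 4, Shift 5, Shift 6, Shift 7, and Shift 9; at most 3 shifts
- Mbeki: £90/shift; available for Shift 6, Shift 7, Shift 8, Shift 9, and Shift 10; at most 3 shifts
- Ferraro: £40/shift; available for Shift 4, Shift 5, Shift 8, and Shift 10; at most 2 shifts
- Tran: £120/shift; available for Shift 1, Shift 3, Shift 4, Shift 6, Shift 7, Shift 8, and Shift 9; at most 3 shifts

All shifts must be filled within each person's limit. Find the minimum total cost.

Picking the cheapest available baker for each shift independently would cost £890, but that ignores the shift limits.
An optimal schedule: Shift 1→Reyes, Shift 2→Horvat, Shift 3→Reyes, Shift 4→Ferraro+Tran, Shift 5→Ferraro+Horvat, Shift 6→Mbeki, Shift 7→Mbeki, Shift 8→Horvat, Shift 9→Mbeki, Shift 10→Reyes.
Total: 70 + 110 + 70 + 40 + 120 + 40 + 110 + 90 + 90 + 110 + 90 + 70 = £1010.

£1010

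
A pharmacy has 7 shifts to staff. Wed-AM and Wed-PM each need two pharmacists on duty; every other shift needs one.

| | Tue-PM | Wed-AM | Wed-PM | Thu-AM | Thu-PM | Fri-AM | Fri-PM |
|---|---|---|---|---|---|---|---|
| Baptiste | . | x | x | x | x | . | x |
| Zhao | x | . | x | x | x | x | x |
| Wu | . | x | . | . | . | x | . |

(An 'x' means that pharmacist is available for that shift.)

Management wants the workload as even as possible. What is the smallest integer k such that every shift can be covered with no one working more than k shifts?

With 3 pharmacists and 9 worker-slots to fill, someone must work at least ⌈9/3⌉ = 3 shifts, so k ≥ 3.
k = 3 is infeasible (exhaustive check).
k = 4 works: Tue-PM→Zhao, Wed-AM→Baptiste+Wu, Wed-PM→Baptiste+Zhao, Thu-AM→Baptiste, Thu-PM→Baptiste, Fri-AM→Zhao, Fri-PM→Zhao.
Loads: Baptiste 4, Zhao 4, Wu 1 — all ≤ 4.

4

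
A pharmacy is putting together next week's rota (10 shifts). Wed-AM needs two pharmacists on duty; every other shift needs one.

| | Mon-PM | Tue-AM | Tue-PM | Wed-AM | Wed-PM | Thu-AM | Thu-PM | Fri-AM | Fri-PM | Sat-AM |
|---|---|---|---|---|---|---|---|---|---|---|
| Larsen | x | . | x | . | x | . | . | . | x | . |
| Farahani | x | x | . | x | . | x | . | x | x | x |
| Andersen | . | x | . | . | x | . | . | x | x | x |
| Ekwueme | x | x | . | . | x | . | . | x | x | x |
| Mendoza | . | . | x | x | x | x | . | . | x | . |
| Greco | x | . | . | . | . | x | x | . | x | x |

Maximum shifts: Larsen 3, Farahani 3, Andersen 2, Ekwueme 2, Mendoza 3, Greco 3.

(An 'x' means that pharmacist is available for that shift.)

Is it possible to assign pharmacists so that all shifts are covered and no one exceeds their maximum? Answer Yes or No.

Wed-AM can only be covered by Farahani and Mendoza, so that assignment is forced.
Thu-PM can only be covered by Greco, so that assignment is forced.
One valid schedule: Mon-PM→Larsen, Tue-AM→Farahani, Tue-PM→Larsen, Wed-AM→Farahani+Mendoza, Wed-PM→Larsen, Thu-AM→Farahani, Thu-PM→Greco, Fri-AM→Andersen, Fri-PM→Ekwueme, Sat-AM→Andersen.
Loads: Larsen 3/3, Farahani 3/3, Andersen 2/2, Ekwueme 1/2, Mendoza 1/3, Greco 1/3 — all within limits.

Yes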